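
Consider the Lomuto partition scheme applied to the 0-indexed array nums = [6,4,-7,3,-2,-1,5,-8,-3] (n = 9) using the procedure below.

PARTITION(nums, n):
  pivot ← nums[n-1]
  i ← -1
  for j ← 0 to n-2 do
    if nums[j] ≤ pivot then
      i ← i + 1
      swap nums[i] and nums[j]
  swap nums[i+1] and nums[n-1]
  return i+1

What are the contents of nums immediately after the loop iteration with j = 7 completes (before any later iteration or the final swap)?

[-7,-8,6,3,-2,-1,5,4,-3]

pivot=-3, i=-1
j=0: 6>-3, skip
j=1: 4>-3, skip
j=2: -7≤-3, i=0, swap(0,2) ⇒ [-7,4,6,3,-2,-1,5,-8,-3]
j=3: 3>-3, skip
j=4: -2>-3, skip
j=5: -1>-3, skip
j=6: 5>-3, skip
j=7: -8≤-3, i=1, swap(1,7) ⇒ [-7,-8,6,3,-2,-1,5,4,-3]
(after j=7) nums = [-7,-8,6,3,-2,-1,5,4,-3]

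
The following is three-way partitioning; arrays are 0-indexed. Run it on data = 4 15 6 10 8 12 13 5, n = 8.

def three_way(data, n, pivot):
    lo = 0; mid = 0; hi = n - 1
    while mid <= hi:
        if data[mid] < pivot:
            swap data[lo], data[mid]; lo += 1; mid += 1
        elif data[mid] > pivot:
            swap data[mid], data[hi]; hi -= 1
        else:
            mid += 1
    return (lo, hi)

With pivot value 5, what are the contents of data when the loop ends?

pivot = 5; lo=0, mid=0, hi=7
data[mid]=4<5: swap data[0],data[0]; lo=1,mid=1 → 4 15 6 10 8 12 13 5
data[mid]=15>5: swap data[1],data[7]; hi=6 → 4 5 6 10 8 12 13 15
data[mid]=5=5: mid=2
data[mid]=6>5: swap data[2],data[6]; hi=5 → 4 5 13 10 8 12 6 15
data[mid]=13>5: swap data[2],data[5]; hi=4 → 4 5 12 10 8 13 6 15
data[mid]=12>5: swap data[2],data[4]; hi=3 → 4 5 8 10 12 13 6 15
data[mid]=8>5: swap data[2],data[3]; hi=2 → 4 5 10 8 12 13 6 15
data[mid]=10>5: swap data[2],data[2]; hi=1 → 4 5 10 8 12 13 6 15
end: lo=1, hi=1; data = 4 5 10 8 12 13 6 15

4 5 10 8 12 13 6 15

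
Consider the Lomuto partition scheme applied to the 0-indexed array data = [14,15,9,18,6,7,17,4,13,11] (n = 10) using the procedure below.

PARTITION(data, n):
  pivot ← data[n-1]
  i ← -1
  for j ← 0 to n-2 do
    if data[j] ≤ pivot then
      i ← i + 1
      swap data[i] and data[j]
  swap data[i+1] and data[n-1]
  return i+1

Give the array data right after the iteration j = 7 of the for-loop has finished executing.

[9,6,7,4,15,14,17,18,13,11]

pivot=11, i=-1
j=0: 14>11, skip
j=1: 15>11, skip
j=2: 9≤11, i=0, swap(0,2) ⇒ [9,15,14,18,6,7,17,4,13,11]
j=3: 18>11, skip
j=4: 6≤11, i=1, swap(1,4) ⇒ [9,6,14,18,15,7,17,4,13,11]
j=5: 7≤11, i=2, swap(2,5) ⇒ [9,6,7,18,15,14,17,4,13,11]
j=6: 17>11, skip
j=7: 4≤11, i=3, swap(3,7) ⇒ [9,6,7,4,15,14,17,18,13,11]
(after j=7) data = [9,6,7,4,15,14,17,18,13,11]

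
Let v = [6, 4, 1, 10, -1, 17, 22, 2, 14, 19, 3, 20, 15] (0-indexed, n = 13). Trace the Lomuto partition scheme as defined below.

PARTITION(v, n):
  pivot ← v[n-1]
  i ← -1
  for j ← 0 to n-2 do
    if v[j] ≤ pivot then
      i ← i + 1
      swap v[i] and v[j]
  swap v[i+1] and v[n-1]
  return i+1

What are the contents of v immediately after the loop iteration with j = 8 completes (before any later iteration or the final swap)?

[6, 4, 1, 10, -1, 2, 14, 17, 22, 19, 3, 20, 15]

pivot = v[12] = 15; i = -1
j=0: v[0]=6 ≤ 15 → i=0, swap v[0],v[0] (no change) → [6, 4, 1, 10, -1, 17, 22, 2, 14, 19, 3, 20, 15]
j=1: v[1]=4 ≤ 15 → i=1, swap v[1],v[1] (no change) → [6, 4, 1, 10, -1, 17, 22, 2, 14, 19, 3, 20, 15]
j=2: v[2]=1 ≤ 15 → i=2, swap v[2],v[2] (no change) → [6, 4, 1, 10, -1, 17, 22, 2, 14, 19, 3, 20, 15]
j=3: v[3]=10 ≤ 15 → i=3, swap v[3],v[3] (no change) → [6, 4, 1, 10, -1, 17, 22, 2, 14, 19, 3, 20, 15]
j=4: v[4]=-1 ≤ 15 → i=4, swap v[4],v[4] (no change) → [6, 4, 1, 10, -1, 17, 22, 2, 14, 19, 3, 20, 15]
j=5: v[5]=17 > 15 → no swap
j=6: v[6]=22 > 15 → no swap
j=7: v[7]=2 ≤ 15 → i=5, swap v[5],v[7] → [6, 4, 1, 10, -1, 2, 22, 17, 14, 19, 3, 20, 15]
j=8: v[8]=14 ≤ 15 → i=6, swap v[6],v[8] → [6, 4, 1, 10, -1, 2, 14, 17, 22, 19, 3, 20, 15]
(after j=8) v = [6, 4, 1, 10, -1, 2, 14, 17, 22, 19, 3, 20, 15]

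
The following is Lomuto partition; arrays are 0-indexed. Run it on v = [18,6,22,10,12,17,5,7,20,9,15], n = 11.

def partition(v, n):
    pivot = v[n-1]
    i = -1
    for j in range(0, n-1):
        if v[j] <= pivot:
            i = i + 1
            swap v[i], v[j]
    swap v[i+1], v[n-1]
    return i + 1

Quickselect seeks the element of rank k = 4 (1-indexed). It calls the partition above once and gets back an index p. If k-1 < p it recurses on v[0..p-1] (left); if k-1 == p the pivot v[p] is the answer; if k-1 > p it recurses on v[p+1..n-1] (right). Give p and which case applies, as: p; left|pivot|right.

pivot=15, i=-1
j=0: 18>15, skip
j=1: 6≤15, i=0, swap(0,1) ⇒ [6,18,22,10,12,17,5,7,20,9,15]
j=2: 22>15, skip
j=3: 10≤15, i=1, swap(1,3) ⇒ [6,10,22,18,12,17,5,7,20,9,15]
j=4: 12≤15, i=2, swap(2,4) ⇒ [6,10,12,18,22,17,5,7,20,9,15]
j=5: 17>15, skip
j=6: 5≤15, i=3, swap(3,6) ⇒ [6,10,12,5,22,17,18,7,20,9,15]
j=7: 7≤15, i=4, swap(4,7) ⇒ [6,10,12,5,7,17,18,22,20,9,15]
j=8: 20>15, skip
j=9: 9≤15, i=5, swap(5,9) ⇒ [6,10,12,5,7,9,18,22,20,17,15]
swap(6,10) ⇒ [6,10,12,5,7,9,15,22,20,17,18]; return 6
p = 6; k-1 = 3 < 6 ⇒ left

6; left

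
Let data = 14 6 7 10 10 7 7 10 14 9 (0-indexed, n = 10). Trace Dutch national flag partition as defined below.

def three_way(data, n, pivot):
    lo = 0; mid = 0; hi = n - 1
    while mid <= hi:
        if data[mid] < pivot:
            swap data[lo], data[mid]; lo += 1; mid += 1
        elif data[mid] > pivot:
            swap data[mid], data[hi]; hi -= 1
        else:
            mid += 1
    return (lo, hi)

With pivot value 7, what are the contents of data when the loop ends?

6 7 7 7 10 10 10 14 9 14

pivot = 7; lo=0, mid=0, hi=9
data[mid]=14>7: swap data[0],data[9]; hi=8 → 9 6 7 10 10 7 7 10 14 14
data[mid]=9>7: swap data[0],data[8]; hi=7 → 14 6 7 10 10 7 7 10 9 14
data[mid]=14>7: swap data[0],data[7]; hi=6 → 10 6 7 10 10 7 7 14 9 14
data[mid]=10>7: swap data[0],data[6]; hi=5 → 7 6 7 10 10 7 10 14 9 14
data[mid]=7=7: mid=1
data[mid]=6<7: swap data[0],data[1]; lo=1,mid=2 → 6 7 7 10 10 7 10 14 9 14
data[mid]=7=7: mid=3
data[mid]=10>7: swap data[3],data[5]; hi=4 → 6 7 7 7 10 10 10 14 9 14
data[mid]=7=7: mid=4
data[mid]=10>7: swap data[4],data[4]; hi=3 → 6 7 7 7 10 10 10 14 9 14
end: lo=1, hi=3; data = 6 7 7 7 10 10 10 14 9 14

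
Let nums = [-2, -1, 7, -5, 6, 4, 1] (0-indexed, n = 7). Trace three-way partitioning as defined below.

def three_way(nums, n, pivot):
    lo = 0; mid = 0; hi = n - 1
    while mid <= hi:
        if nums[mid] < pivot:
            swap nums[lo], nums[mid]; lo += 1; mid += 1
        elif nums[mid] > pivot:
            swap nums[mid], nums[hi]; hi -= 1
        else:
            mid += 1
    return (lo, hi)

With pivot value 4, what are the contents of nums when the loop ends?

[-2, -1, 1, -5, 4, 6, 7]

lo=0 mid=0 hi=6
-2<4: swap(0,0), lo=1 mid=1 ⇒ [-2, -1, 7, -5, 6, 4, 1]
-1<4: swap(1,1), lo=2 mid=2 ⇒ [-2, -1, 7, -5, 6, 4, 1]
7>4: swap(2,6), hi=5 ⇒ [-2, -1, 1, -5, 6, 4, 7]
1<4: swap(2,2), lo=3 mid=3 ⇒ [-2, -1, 1, -5, 6, 4, 7]
-5<4: swap(3,3), lo=4 mid=4 ⇒ [-2, -1, 1, -5, 6, 4, 7]
6>4: swap(4,5), hi=4 ⇒ [-2, -1, 1, -5, 4, 6, 7]
4=4: mid=5
done. lo=4 hi=4; nums=[-2, -1, 1, -5, 4, 6, 7]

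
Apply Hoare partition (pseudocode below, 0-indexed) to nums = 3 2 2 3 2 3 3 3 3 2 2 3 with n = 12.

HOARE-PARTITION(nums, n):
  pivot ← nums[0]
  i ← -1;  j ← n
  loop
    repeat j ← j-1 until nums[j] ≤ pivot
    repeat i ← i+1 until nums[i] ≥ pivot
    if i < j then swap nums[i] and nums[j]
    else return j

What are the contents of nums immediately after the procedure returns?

3 2 2 2 2 2 3 3 3 3 3 3

pivot=3
j stops at 11 (3), i stops at 0 (3); swap ⇒ 3 2 2 3 2 3 3 3 3 2 2 3
j stops at 10 (2), i stops at 3 (3); swap ⇒ 3 2 2 2 2 3 3 3 3 2 3 3
j stops at 9 (2), i stops at 5 (3); swap ⇒ 3 2 2 2 2 2 3 3 3 3 3 3
j stops at 8 (3), i stops at 6 (3); swap ⇒ 3 2 2 2 2 2 3 3 3 3 3 3
j stops at 7, i stops at 7; i≥j ⇒ return 7. nums=3 2 2 2 2 2 3 3 3 3 3 3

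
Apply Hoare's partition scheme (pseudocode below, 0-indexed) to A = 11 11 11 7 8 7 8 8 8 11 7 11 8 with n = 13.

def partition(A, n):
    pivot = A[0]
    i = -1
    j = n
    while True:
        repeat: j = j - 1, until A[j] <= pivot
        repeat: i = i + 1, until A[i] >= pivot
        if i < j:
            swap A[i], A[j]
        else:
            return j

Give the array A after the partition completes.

8 11 7 7 8 7 8 8 8 11 11 11 11

pivot=11
j stops at 12 (8), i stops at 0 (11); swap ⇒ 8 11 11 7 8 7 8 8 8 11 7 11 11
j stops at 11 (11), i stops at 1 (11); swap ⇒ 8 11 11 7 8 7 8 8 8 11 7 11 11
j stops at 10 (7), i stops at 2 (11); swap ⇒ 8 11 7 7 8 7 8 8 8 11 11 11 11
j stops at 9, i stops at 9; i≥j ⇒ return 9. A=8 11 7 7 8 7 8 8 8 11 11 11 11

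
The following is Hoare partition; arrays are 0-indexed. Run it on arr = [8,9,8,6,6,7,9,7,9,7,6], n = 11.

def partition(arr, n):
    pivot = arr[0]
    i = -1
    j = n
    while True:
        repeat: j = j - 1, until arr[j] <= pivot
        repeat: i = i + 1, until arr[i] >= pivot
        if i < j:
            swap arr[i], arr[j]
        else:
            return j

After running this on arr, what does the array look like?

pivot=8
j stops at 10 (6), i stops at 0 (8); swap ⇒ [6,9,8,6,6,7,9,7,9,7,8]
j stops at 9 (7), i stops at 1 (9); swap ⇒ [6,7,8,6,6,7,9,7,9,9,8]
j stops at 7 (7), i stops at 2 (8); swap ⇒ [6,7,7,6,6,7,9,8,9,9,8]
j stops at 5, i stops at 6; i≥j ⇒ return 5. arr=[6,7,7,6,6,7,9,8,9,9,8]

[6,7,7,6,6,7,9,8,9,9,8]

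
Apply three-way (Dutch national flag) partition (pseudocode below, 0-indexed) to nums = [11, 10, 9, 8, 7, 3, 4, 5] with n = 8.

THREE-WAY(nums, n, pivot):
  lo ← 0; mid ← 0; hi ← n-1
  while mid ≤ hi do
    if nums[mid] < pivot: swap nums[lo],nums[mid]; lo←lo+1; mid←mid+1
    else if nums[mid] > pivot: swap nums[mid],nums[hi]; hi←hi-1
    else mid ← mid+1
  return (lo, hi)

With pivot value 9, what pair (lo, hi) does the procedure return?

(5, 5)

pivot = 9; lo=0, mid=0, hi=7
nums[mid]=11>9: swap nums[0],nums[7]; hi=6 → [5, 10, 9, 8, 7, 3, 4, 11]
nums[mid]=5<9: swap nums[0],nums[0]; lo=1,mid=1 → [5, 10, 9, 8, 7, 3, 4, 11]
nums[mid]=10>9: swap nums[1],nums[6]; hi=5 → [5, 4, 9, 8, 7, 3, 10, 11]
nums[mid]=4<9: swap nums[1],nums[1]; lo=2,mid=2 → [5, 4, 9, 8, 7, 3, 10, 11]
nums[mid]=9=9: mid=3
nums[mid]=8<9: swap nums[2],nums[3]; lo=3,mid=4 → [5, 4, 8, 9, 7, 3, 10, 11]
nums[mid]=7<9: swap nums[3],nums[4]; lo=4,mid=5 → [5, 4, 8, 7, 9, 3, 10, 11]
nums[mid]=3<9: swap nums[4],nums[5]; lo=5,mid=6 → [5, 4, 8, 7, 3, 9, 10, 11]
end: lo=5, hi=5; nums = [5, 4, 8, 7, 3, 9, 10, 11]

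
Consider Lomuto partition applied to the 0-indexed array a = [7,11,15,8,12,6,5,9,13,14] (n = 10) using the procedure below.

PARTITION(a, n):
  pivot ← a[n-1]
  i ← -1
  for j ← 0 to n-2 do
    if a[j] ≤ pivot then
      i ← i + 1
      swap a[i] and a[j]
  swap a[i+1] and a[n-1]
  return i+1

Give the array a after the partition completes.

[7,11,8,12,6,5,9,13,14,15]

pivot = a[9] = 14; i = -1
j=0: a[0]=7 ≤ 14 → i=0, swap a[0],a[0] (no change) → [7,11,15,8,12,6,5,9,13,14]
j=1: a[1]=11 ≤ 14 → i=1, swap a[1],a[1] (no change) → [7,11,15,8,12,6,5,9,13,14]
j=2: a[2]=15 > 14 → no swap
j=3: a[3]=8 ≤ 14 → i=2, swap a[2],a[3] → [7,11,8,15,12,6,5,9,13,14]
j=4: a[4]=12 ≤ 14 → i=3, swap a[3],a[4] → [7,11,8,12,15,6,5,9,13,14]
j=5: a[5]=6 ≤ 14 → i=4, swap a[4],a[5] → [7,11,8,12,6,15,5,9,13,14]
j=6: a[6]=5 ≤ 14 → i=5, swap a[5],a[6] → [7,11,8,12,6,5,15,9,13,14]
j=7: a[7]=9 ≤ 14 → i=6, swap a[6],a[7] → [7,11,8,12,6,5,9,15,13,14]
j=8: a[8]=13 ≤ 14 → i=7, swap a[7],a[8] → [7,11,8,12,6,5,9,13,15,14]
final swap a[8],a[9] → [7,11,8,12,6,5,9,13,14,15]; return 8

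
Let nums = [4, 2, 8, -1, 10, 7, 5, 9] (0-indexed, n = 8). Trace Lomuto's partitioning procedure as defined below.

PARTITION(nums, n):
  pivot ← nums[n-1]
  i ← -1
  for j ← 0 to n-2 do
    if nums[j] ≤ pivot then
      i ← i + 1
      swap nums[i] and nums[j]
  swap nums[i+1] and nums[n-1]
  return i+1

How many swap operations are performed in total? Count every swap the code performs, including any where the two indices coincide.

7

pivot = nums[7] = 9; i = -1
j=0: nums[0]=4 ≤ 9 → i=0, swap nums[0],nums[0] (no change) → [4, 2, 8, -1, 10, 7, 5, 9]
j=1: nums[1]=2 ≤ 9 → i=1, swap nums[1],nums[1] (no change) → [4, 2, 8, -1, 10, 7, 5, 9]
j=2: nums[2]=8 ≤ 9 → i=2, swap nums[2],nums[2] (no change) → [4, 2, 8, -1, 10, 7, 5, 9]
j=3: nums[3]=-1 ≤ 9 → i=3, swap nums[3],nums[3] (no change) → [4, 2, 8, -1, 10, 7, 5, 9]
j=4: nums[4]=10 > 9 → no swap
j=5: nums[5]=7 ≤ 9 → i=4, swap nums[4],nums[5] → [4, 2, 8, -1, 7, 10, 5, 9]
j=6: nums[6]=5 ≤ 9 → i=5, swap nums[5],nums[6] → [4, 2, 8, -1, 7, 5, 10, 9]
final swap nums[6],nums[7] → [4, 2, 8, -1, 7, 5, 9, 10]; return 6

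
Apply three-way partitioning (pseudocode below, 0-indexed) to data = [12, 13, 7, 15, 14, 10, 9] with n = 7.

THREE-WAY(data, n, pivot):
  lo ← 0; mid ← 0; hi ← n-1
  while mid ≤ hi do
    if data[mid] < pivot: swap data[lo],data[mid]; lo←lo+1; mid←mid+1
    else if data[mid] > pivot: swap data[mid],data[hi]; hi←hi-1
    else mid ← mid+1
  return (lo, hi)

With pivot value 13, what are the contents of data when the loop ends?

[12, 7, 9, 10, 13, 14, 15]

lo=0 mid=0 hi=6
12<13: swap(0,0), lo=1 mid=1 ⇒ [12, 13, 7, 15, 14, 10, 9]
13=13: mid=2
7<13: swap(1,2), lo=2 mid=3 ⇒ [12, 7, 13, 15, 14, 10, 9]
15>13: swap(3,6), hi=5 ⇒ [12, 7, 13, 9, 14, 10, 15]
9<13: swap(2,3), lo=3 mid=4 ⇒ [12, 7, 9, 13, 14, 10, 15]
14>13: swap(4,5), hi=4 ⇒ [12, 7, 9, 13, 10, 14, 15]
10<13: swap(3,4), lo=4 mid=5 ⇒ [12, 7, 9, 10, 13, 14, 15]
done. lo=4 hi=4; data=[12, 7, 9, 10, 13, 14, 15]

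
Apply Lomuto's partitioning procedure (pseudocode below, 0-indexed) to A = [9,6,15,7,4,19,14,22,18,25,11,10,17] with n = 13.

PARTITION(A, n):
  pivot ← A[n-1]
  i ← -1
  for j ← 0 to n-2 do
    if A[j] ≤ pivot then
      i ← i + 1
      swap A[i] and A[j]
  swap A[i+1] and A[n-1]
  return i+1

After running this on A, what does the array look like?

pivot = A[12] = 17; i = -1
j=0: A[0]=9 ≤ 17 → i=0, swap A[0],A[0] (no change) → [9,6,15,7,4,19,14,22,18,25,11,10,17]
j=1: A[1]=6 ≤ 17 → i=1, swap A[1],A[1] (no change) → [9,6,15,7,4,19,14,22,18,25,11,10,17]
j=2: A[2]=15 ≤ 17 → i=2, swap A[2],A[2] (no change) → [9,6,15,7,4,19,14,22,18,25,11,10,17]
j=3: A[3]=7 ≤ 17 → i=3, swap A[3],A[3] (no change) → [9,6,15,7,4,19,14,22,18,25,11,10,17]
j=4: A[4]=4 ≤ 17 → i=4, swap A[4],A[4] (no change) → [9,6,15,7,4,19,14,22,18,25,11,10,17]
j=5: A[5]=19 > 17 → no swap
j=6: A[6]=14 ≤ 17 → i=5, swap A[5],A[6] → [9,6,15,7,4,14,19,22,18,25,11,10,17]
j=7: A[7]=22 > 17 → no swap
j=8: A[8]=18 > 17 → no swap
j=9: A[9]=25 > 17 → no swap
j=10: A[10]=11 ≤ 17 → i=6, swap A[6],A[10] → [9,6,15,7,4,14,11,22,18,25,19,10,17]
j=11: A[11]=10 ≤ 17 → i=7, swap A[7],A[11] → [9,6,15,7,4,14,11,10,18,25,19,22,17]
final swap A[8],A[12] → [9,6,15,7,4,14,11,10,17,25,19,22,18]; return 8

[9,6,15,7,4,14,11,10,17,25,19,22,18]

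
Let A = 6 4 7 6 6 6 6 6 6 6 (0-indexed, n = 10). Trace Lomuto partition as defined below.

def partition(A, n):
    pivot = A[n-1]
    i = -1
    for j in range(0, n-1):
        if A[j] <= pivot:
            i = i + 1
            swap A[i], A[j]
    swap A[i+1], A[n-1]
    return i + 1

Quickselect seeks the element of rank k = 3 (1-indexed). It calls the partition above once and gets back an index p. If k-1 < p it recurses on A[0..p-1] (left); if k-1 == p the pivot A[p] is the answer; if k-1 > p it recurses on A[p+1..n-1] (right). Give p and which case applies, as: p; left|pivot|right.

8; left

pivot = A[9] = 6; i = -1
j=0: A[0]=6 ≤ 6 → i=0, swap A[0],A[0] (no change) → 6 4 7 6 6 6 6 6 6 6
j=1: A[1]=4 ≤ 6 → i=1, swap A[1],A[1] (no change) → 6 4 7 6 6 6 6 6 6 6
j=2: A[2]=7 > 6 → no swap
j=3: A[3]=6 ≤ 6 → i=2, swap A[2],A[3] → 6 4 6 7 6 6 6 6 6 6
j=4: A[4]=6 ≤ 6 → i=3, swap A[3],A[4] → 6 4 6 6 7 6 6 6 6 6
j=5: A[5]=6 ≤ 6 → i=4, swap A[4],A[5] → 6 4 6 6 6 7 6 6 6 6
j=6: A[6]=6 ≤ 6 → i=5, swap A[5],A[6] → 6 4 6 6 6 6 7 6 6 6
j=7: A[7]=6 ≤ 6 → i=6, swap A[6],A[7] → 6 4 6 6 6 6 6 7 6 6
j=8: A[8]=6 ≤ 6 → i=7, swap A[7],A[8] → 6 4 6 6 6 6 6 6 7 6
final swap A[8],A[9] → 6 4 6 6 6 6 6 6 6 7; return 8
p = 8; k-1 = 2 < 8 ⇒ left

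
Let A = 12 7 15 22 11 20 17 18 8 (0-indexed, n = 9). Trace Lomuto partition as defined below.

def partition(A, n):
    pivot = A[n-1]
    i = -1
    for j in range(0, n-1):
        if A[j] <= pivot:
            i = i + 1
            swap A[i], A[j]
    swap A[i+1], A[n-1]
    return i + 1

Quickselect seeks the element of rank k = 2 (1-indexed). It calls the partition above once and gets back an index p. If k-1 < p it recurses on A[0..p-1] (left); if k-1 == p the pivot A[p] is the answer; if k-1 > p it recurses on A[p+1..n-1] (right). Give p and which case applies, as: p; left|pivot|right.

1; pivot

pivot=8, i=-1
j=0: 12>8, skip
j=1: 7≤8, i=0, swap(0,1) ⇒ 7 12 15 22 11 20 17 18 8
j=2: 15>8, skip
j=3: 22>8, skip
j=4: 11>8, skip
j=5: 20>8, skip
j=6: 17>8, skip
j=7: 18>8, skip
swap(1,8) ⇒ 7 8 15 22 11 20 17 18 12; return 1
p = 1; k-1 = 1 == 1 ⇒ pivot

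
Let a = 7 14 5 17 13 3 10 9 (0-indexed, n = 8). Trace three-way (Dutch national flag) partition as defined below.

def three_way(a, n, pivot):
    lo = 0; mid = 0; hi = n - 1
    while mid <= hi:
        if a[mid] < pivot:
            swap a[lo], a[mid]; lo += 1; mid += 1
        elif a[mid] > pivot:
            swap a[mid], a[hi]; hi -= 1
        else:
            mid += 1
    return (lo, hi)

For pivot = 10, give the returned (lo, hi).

(4, 4)

pivot = 10; lo=0, mid=0, hi=7
a[mid]=7<10: swap a[0],a[0]; lo=1,mid=1 → 7 14 5 17 13 3 10 9
a[mid]=14>10: swap a[1],a[7]; hi=6 → 7 9 5 17 13 3 10 14
a[mid]=9<10: swap a[1],a[1]; lo=2,mid=2 → 7 9 5 17 13 3 10 14
a[mid]=5<10: swap a[2],a[2]; lo=3,mid=3 → 7 9 5 17 13 3 10 14
a[mid]=17>10: swap a[3],a[6]; hi=5 → 7 9 5 10 13 3 17 14
a[mid]=10=10: mid=4
a[mid]=13>10: swap a[4],a[5]; hi=4 → 7 9 5 10 3 13 17 14
a[mid]=3<10: swap a[3],a[4]; lo=4,mid=5 → 7 9 5 3 10 13 17 14
end: lo=4, hi=4; a = 7 9 5 3 10 13 17 14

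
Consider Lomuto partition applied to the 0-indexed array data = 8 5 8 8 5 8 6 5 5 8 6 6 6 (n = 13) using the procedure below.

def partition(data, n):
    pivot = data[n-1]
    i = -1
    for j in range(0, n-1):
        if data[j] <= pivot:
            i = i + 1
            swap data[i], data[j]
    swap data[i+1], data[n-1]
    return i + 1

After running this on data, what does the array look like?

pivot=6, i=-1
j=0: 8>6, skip
j=1: 5≤6, i=0, swap(0,1) ⇒ 5 8 8 8 5 8 6 5 5 8 6 6 6
j=2: 8>6, skip
j=3: 8>6, skip
j=4: 5≤6, i=1, swap(1,4) ⇒ 5 5 8 8 8 8 6 5 5 8 6 6 6
j=5: 8>6, skip
j=6: 6≤6, i=2, swap(2,6) ⇒ 5 5 6 8 8 8 8 5 5 8 6 6 6
j=7: 5≤6, i=3, swap(3,7) ⇒ 5 5 6 5 8 8 8 8 5 8 6 6 6
j=8: 5≤6, i=4, swap(4,8) ⇒ 5 5 6 5 5 8 8 8 8 8 6 6 6
j=9: 8>6, skip
j=10: 6≤6, i=5, swap(5,10) ⇒ 5 5 6 5 5 6 8 8 8 8 8 6 6
j=11: 6≤6, i=6, swap(6,11) ⇒ 5 5 6 5 5 6 6 8 8 8 8 8 6
swap(7,12) ⇒ 5 5 6 5 5 6 6 6 8 8 8 8 8; return 7

5 5 6 5 5 6 6 6 8 8 8 8 8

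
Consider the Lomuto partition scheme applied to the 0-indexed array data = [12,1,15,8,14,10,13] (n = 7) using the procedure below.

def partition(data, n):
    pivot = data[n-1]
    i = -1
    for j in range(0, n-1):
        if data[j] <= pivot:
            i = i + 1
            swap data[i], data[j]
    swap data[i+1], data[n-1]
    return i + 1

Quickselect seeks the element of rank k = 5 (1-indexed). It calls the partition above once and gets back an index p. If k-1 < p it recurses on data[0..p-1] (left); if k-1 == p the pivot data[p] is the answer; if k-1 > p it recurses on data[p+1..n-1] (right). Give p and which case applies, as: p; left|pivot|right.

4; pivot

pivot=13, i=-1
j=0: 12≤13, i=0, swap(0,0) ⇒ [12,1,15,8,14,10,13]
j=1: 1≤13, i=1, swap(1,1) ⇒ [12,1,15,8,14,10,13]
j=2: 15>13, skip
j=3: 8≤13, i=2, swap(2,3) ⇒ [12,1,8,15,14,10,13]
j=4: 14>13, skip
j=5: 10≤13, i=3, swap(3,5) ⇒ [12,1,8,10,14,15,13]
swap(4,6) ⇒ [12,1,8,10,13,15,14]; return 4
p = 4; k-1 = 4 == 4 ⇒ pivot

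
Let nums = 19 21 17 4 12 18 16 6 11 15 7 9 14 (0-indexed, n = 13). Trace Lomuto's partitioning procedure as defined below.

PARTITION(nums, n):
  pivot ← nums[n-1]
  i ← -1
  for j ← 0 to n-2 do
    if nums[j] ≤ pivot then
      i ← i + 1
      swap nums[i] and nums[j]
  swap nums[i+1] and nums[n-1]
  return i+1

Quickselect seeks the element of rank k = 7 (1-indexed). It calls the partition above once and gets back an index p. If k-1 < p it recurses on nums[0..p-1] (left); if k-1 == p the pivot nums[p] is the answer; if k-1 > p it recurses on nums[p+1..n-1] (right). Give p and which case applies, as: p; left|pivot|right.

6; pivot

pivot = nums[12] = 14; i = -1
j=0: nums[0]=19 > 14 → no swap
j=1: nums[1]=21 > 14 → no swap
j=2: nums[2]=17 > 14 → no swap
j=3: nums[3]=4 ≤ 14 → i=0, swap nums[0],nums[3] → 4 21 17 19 12 18 16 6 11 15 7 9 14
j=4: nums[4]=12 ≤ 14 → i=1, swap nums[1],nums[4] → 4 12 17 19 21 18 16 6 11 15 7 9 14
j=5: nums[5]=18 > 14 → no swap
j=6: nums[6]=16 > 14 → no swap
j=7: nums[7]=6 ≤ 14 → i=2, swap nums[2],nums[7] → 4 12 6 19 21 18 16 17 11 15 7 9 14
j=8: nums[8]=11 ≤ 14 → i=3, swap nums[3],nums[8] → 4 12 6 11 21 18 16 17 19 15 7 9 14
j=9: nums[9]=15 > 14 → no swap
j=10: nums[10]=7 ≤ 14 → i=4, swap nums[4],nums[10] → 4 12 6 11 7 18 16 17 19 15 21 9 14
j=11: nums[11]=9 ≤ 14 → i=5, swap nums[5],nums[11] → 4 12 6 11 7 9 16 17 19 15 21 18 14
final swap nums[6],nums[12] → 4 12 6 11 7 9 14 17 19 15 21 18 16; return 6
p = 6; k-1 = 6 == 6 ⇒ pivot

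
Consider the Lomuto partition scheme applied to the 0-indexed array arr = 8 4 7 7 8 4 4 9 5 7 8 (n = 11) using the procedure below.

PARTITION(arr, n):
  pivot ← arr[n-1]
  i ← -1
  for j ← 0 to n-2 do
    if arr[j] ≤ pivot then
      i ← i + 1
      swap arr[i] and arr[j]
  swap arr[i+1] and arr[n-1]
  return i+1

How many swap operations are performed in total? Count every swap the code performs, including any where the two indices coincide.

10

pivot=8, i=-1
j=0: 8≤8, i=0, swap(0,0) ⇒ 8 4 7 7 8 4 4 9 5 7 8
j=1: 4≤8, i=1, swap(1,1) ⇒ 8 4 7 7 8 4 4 9 5 7 8
j=2: 7≤8, i=2, swap(2,2) ⇒ 8 4 7 7 8 4 4 9 5 7 8
j=3: 7≤8, i=3, swap(3,3) ⇒ 8 4 7 7 8 4 4 9 5 7 8
j=4: 8≤8, i=4, swap(4,4) ⇒ 8 4 7 7 8 4 4 9 5 7 8
j=5: 4≤8, i=5, swap(5,5) ⇒ 8 4 7 7 8 4 4 9 5 7 8
j=6: 4≤8, i=6, swap(6,6) ⇒ 8 4 7 7 8 4 4 9 5 7 8
j=7: 9>8, skip
j=8: 5≤8, i=7, swap(7,8) ⇒ 8 4 7 7 8 4 4 5 9 7 8
j=9: 7≤8, i=8, swap(8,9) ⇒ 8 4 7 7 8 4 4 5 7 9 8
swap(9,10) ⇒ 8 4 7 7 8 4 4 5 7 8 9; return 9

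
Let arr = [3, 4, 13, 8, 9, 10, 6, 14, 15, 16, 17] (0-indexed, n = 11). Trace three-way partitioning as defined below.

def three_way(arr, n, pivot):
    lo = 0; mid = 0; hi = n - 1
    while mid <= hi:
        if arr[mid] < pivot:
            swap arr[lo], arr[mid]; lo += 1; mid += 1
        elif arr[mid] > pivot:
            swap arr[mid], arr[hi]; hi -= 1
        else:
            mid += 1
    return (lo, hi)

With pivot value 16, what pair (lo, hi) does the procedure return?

pivot = 16; lo=0, mid=0, hi=10
arr[mid]=3<16: swap arr[0],arr[0]; lo=1,mid=1 → [3, 4, 13, 8, 9, 10, 6, 14, 15, 16, 17]
arr[mid]=4<16: swap arr[1],arr[1]; lo=2,mid=2 → [3, 4, 13, 8, 9, 10, 6, 14, 15, 16, 17]
arr[mid]=13<16: swap arr[2],arr[2]; lo=3,mid=3 → [3, 4, 13, 8, 9, 10, 6, 14, 15, 16, 17]
arr[mid]=8<16: swap arr[3],arr[3]; lo=4,mid=4 → [3, 4, 13, 8, 9, 10, 6, 14, 15, 16, 17]
arr[mid]=9<16: swap arr[4],arr[4]; lo=5,mid=5 → [3, 4, 13, 8, 9, 10, 6, 14, 15, 16, 17]
arr[mid]=10<16: swap arr[5],arr[5]; lo=6,mid=6 → [3, 4, 13, 8, 9, 10, 6, 14, 15, 16, 17]
arr[mid]=6<16: swap arr[6],arr[6]; lo=7,mid=7 → [3, 4, 13, 8, 9, 10, 6, 14, 15, 16, 17]
arr[mid]=14<16: swap arr[7],arr[7]; lo=8,mid=8 → [3, 4, 13, 8, 9, 10, 6, 14, 15, 16, 17]
arr[mid]=15<16: swap arr[8],arr[8]; lo=9,mid=9 → [3, 4, 13, 8, 9, 10, 6, 14, 15, 16, 17]
arr[mid]=16=16: mid=10
arr[mid]=17>16: swap arr[10],arr[10]; hi=9 → [3, 4, 13, 8, 9, 10, 6, 14, 15, 16, 17]
end: lo=9, hi=9; arr = [3, 4, 13, 8, 9, 10, 6, 14, 15, 16, 17]

(9, 9)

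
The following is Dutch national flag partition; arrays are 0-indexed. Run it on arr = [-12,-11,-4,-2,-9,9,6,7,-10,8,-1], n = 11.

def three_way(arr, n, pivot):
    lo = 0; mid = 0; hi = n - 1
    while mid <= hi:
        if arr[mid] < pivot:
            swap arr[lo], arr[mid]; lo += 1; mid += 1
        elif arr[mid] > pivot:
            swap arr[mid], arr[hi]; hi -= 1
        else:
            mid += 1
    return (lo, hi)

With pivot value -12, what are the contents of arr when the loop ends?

[-12,-4,-2,-9,9,6,7,-10,8,-1,-11]

pivot = -12; lo=0, mid=0, hi=10
arr[mid]=-12=-12: mid=1
arr[mid]=-11>-12: swap arr[1],arr[10]; hi=9 → [-12,-1,-4,-2,-9,9,6,7,-10,8,-11]
arr[mid]=-1>-12: swap arr[1],arr[9]; hi=8 → [-12,8,-4,-2,-9,9,6,7,-10,-1,-11]
arr[mid]=8>-12: swap arr[1],arr[8]; hi=7 → [-12,-10,-4,-2,-9,9,6,7,8,-1,-11]
arr[mid]=-10>-12: swap arr[1],arr[7]; hi=6 → [-12,7,-4,-2,-9,9,6,-10,8,-1,-11]
arr[mid]=7>-12: swap arr[1],arr[6]; hi=5 → [-12,6,-4,-2,-9,9,7,-10,8,-1,-11]
arr[mid]=6>-12: swap arr[1],arr[5]; hi=4 → [-12,9,-4,-2,-9,6,7,-10,8,-1,-11]
arr[mid]=9>-12: swap arr[1],arr[4]; hi=3 → [-12,-9,-4,-2,9,6,7,-10,8,-1,-11]
arr[mid]=-9>-12: swap arr[1],arr[3]; hi=2 → [-12,-2,-4,-9,9,6,7,-10,8,-1,-11]
arr[mid]=-2>-12: swap arr[1],arr[2]; hi=1 → [-12,-4,-2,-9,9,6,7,-10,8,-1,-11]
arr[mid]=-4>-12: swap arr[1],arr[1]; hi=0 → [-12,-4,-2,-9,9,6,7,-10,8,-1,-11]
end: lo=0, hi=0; arr = [-12,-4,-2,-9,9,6,7,-10,8,-1,-11]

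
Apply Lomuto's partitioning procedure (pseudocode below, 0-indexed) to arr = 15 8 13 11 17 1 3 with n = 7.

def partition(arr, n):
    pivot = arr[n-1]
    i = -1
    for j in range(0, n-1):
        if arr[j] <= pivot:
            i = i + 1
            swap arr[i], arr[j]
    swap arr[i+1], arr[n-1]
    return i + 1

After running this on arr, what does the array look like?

pivot = arr[6] = 3; i = -1
j=0: arr[0]=15 > 3 → no swap
j=1: arr[1]=8 > 3 → no swap
j=2: arr[2]=13 > 3 → no swap
j=3: arr[3]=11 > 3 → no swap
j=4: arr[4]=17 > 3 → no swap
j=5: arr[5]=1 ≤ 3 → i=0, swap arr[0],arr[5] → 1 8 13 11 17 15 3
final swap arr[1],arr[6] → 1 3 13 11 17 15 8; return 1

1 3 13 11 17 15 8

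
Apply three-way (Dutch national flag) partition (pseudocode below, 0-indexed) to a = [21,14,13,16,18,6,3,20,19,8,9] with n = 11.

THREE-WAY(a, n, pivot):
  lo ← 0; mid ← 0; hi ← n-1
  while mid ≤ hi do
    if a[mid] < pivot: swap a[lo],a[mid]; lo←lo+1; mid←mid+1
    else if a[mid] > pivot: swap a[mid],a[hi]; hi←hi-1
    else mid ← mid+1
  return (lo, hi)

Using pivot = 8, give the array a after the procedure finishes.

[3,6,8,18,16,13,20,19,14,9,21]

pivot = 8; lo=0, mid=0, hi=10
a[mid]=21>8: swap a[0],a[10]; hi=9 → [9,14,13,16,18,6,3,20,19,8,21]
a[mid]=9>8: swap a[0],a[9]; hi=8 → [8,14,13,16,18,6,3,20,19,9,21]
a[mid]=8=8: mid=1
a[mid]=14>8: swap a[1],a[8]; hi=7 → [8,19,13,16,18,6,3,20,14,9,21]
a[mid]=19>8: swap a[1],a[7]; hi=6 → [8,20,13,16,18,6,3,19,14,9,21]
a[mid]=20>8: swap a[1],a[6]; hi=5 → [8,3,13,16,18,6,20,19,14,9,21]
a[mid]=3<8: swap a[0],a[1]; lo=1,mid=2 → [3,8,13,16,18,6,20,19,14,9,21]
a[mid]=13>8: swap a[2],a[5]; hi=4 → [3,8,6,16,18,13,20,19,14,9,21]
a[mid]=6<8: swap a[1],a[2]; lo=2,mid=3 → [3,6,8,16,18,13,20,19,14,9,21]
a[mid]=16>8: swap a[3],a[4]; hi=3 → [3,6,8,18,16,13,20,19,14,9,21]
a[mid]=18>8: swap a[3],a[3]; hi=2 → [3,6,8,18,16,13,20,19,14,9,21]
end: lo=2, hi=2; a = [3,6,8,18,16,13,20,19,14,9,21]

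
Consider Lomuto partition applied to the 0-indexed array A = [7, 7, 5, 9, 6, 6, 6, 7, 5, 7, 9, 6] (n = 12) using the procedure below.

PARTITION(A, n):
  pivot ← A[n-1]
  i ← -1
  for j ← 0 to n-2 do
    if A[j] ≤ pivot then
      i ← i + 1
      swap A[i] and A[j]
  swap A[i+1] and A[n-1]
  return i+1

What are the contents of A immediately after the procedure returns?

[5, 6, 6, 6, 5, 6, 9, 7, 7, 7, 9, 7]

pivot=6, i=-1
j=0: 7>6, skip
j=1: 7>6, skip
j=2: 5≤6, i=0, swap(0,2) ⇒ [5, 7, 7, 9, 6, 6, 6, 7, 5, 7, 9, 6]
j=3: 9>6, skip
j=4: 6≤6, i=1, swap(1,4) ⇒ [5, 6, 7, 9, 7, 6, 6, 7, 5, 7, 9, 6]
j=5: 6≤6, i=2, swap(2,5) ⇒ [5, 6, 6, 9, 7, 7, 6, 7, 5, 7, 9, 6]
j=6: 6≤6, i=3, swap(3,6) ⇒ [5, 6, 6, 6, 7, 7, 9, 7, 5, 7, 9, 6]
j=7: 7>6, skip
j=8: 5≤6, i=4, swap(4,8) ⇒ [5, 6, 6, 6, 5, 7, 9, 7, 7, 7, 9, 6]
j=9: 7>6, skip
j=10: 9>6, skip
swap(5,11) ⇒ [5, 6, 6, 6, 5, 6, 9, 7, 7, 7, 9, 7]; return 5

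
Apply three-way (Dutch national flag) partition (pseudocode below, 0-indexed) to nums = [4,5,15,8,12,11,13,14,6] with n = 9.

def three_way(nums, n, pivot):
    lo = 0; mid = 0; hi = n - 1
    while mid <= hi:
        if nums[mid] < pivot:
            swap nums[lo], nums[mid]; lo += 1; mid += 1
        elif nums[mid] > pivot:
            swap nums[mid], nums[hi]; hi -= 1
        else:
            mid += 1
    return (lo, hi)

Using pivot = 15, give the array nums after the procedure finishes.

lo=0 mid=0 hi=8
4<15: swap(0,0), lo=1 mid=1 ⇒ [4,5,15,8,12,11,13,14,6]
5<15: swap(1,1), lo=2 mid=2 ⇒ [4,5,15,8,12,11,13,14,6]
15=15: mid=3
8<15: swap(2,3), lo=3 mid=4 ⇒ [4,5,8,15,12,11,13,14,6]
12<15: swap(3,4), lo=4 mid=5 ⇒ [4,5,8,12,15,11,13,14,6]
11<15: swap(4,5), lo=5 mid=6 ⇒ [4,5,8,12,11,15,13,14,6]
13<15: swap(5,6), lo=6 mid=7 ⇒ [4,5,8,12,11,13,15,14,6]
14<15: swap(6,7), lo=7 mid=8 ⇒ [4,5,8,12,11,13,14,15,6]
6<15: swap(7,8), lo=8 mid=9 ⇒ [4,5,8,12,11,13,14,6,15]
done. lo=8 hi=8; nums=[4,5,8,12,11,13,14,6,15]

[4,5,8,12,11,13,14,6,15]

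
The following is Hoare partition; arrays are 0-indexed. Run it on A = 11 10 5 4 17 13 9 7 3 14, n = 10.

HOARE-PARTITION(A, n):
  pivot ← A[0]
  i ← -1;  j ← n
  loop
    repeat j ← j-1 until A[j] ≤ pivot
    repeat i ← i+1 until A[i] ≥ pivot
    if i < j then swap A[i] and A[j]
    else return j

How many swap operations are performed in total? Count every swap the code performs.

pivot = A[0] = 11; i = -1, j = 10
j→8 (A[8]=3≤11), i→0 (A[0]=11≥11); i<j, swap → 3 10 5 4 17 13 9 7 11 14
j→7 (A[7]=7≤11), i→4 (A[4]=17≥11); i<j, swap → 3 10 5 4 7 13 9 17 11 14
j→6 (A[6]=9≤11), i→5 (A[5]=13≥11); i<j, swap → 3 10 5 4 7 9 13 17 11 14
j→5, i→6; i≥j, return j=5. A = 3 10 5 4 7 9 13 17 11 14

3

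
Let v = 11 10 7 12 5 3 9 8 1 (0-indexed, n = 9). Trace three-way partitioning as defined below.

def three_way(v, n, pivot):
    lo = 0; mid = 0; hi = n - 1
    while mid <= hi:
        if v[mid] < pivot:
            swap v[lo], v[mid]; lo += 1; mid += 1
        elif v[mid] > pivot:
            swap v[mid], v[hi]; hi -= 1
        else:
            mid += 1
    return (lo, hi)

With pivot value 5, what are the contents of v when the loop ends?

pivot = 5; lo=0, mid=0, hi=8
v[mid]=11>5: swap v[0],v[8]; hi=7 → 1 10 7 12 5 3 9 8 11
v[mid]=1<5: swap v[0],v[0]; lo=1,mid=1 → 1 10 7 12 5 3 9 8 11
v[mid]=10>5: swap v[1],v[7]; hi=6 → 1 8 7 12 5 3 9 10 11
v[mid]=8>5: swap v[1],v[6]; hi=5 → 1 9 7 12 5 3 8 10 11
v[mid]=9>5: swap v[1],v[5]; hi=4 → 1 3 7 12 5 9 8 10 11
v[mid]=3<5: swap v[1],v[1]; lo=2,mid=2 → 1 3 7 12 5 9 8 10 11
v[mid]=7>5: swap v[2],v[4]; hi=3 → 1 3 5 12 7 9 8 10 11
v[mid]=5=5: mid=3
v[mid]=12>5: swap v[3],v[3]; hi=2 → 1 3 5 12 7 9 8 10 11
end: lo=2, hi=2; v = 1 3 5 12 7 9 8 10 11

1 3 5 12 7 9 8 10 11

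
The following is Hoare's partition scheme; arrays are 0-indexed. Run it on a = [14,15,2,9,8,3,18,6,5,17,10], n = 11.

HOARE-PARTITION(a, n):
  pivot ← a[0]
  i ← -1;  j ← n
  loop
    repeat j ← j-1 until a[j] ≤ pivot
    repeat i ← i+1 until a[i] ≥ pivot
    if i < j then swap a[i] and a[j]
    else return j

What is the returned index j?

pivot = a[0] = 14; i = -1, j = 11
j→10 (a[10]=10≤14), i→0 (a[0]=14≥14); i<j, swap → [10,15,2,9,8,3,18,6,5,17,14]
j→8 (a[8]=5≤14), i→1 (a[1]=15≥14); i<j, swap → [10,5,2,9,8,3,18,6,15,17,14]
j→7 (a[7]=6≤14), i→6 (a[6]=18≥14); i<j, swap → [10,5,2,9,8,3,6,18,15,17,14]
j→6, i→7; i≥j, return j=6. a = [10,5,2,9,8,3,6,18,15,17,14]

6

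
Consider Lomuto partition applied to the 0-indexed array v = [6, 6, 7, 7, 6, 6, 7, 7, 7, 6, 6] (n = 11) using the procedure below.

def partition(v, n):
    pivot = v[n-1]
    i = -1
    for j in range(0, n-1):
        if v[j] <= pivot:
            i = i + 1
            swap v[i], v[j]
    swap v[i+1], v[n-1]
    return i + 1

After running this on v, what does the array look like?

[6, 6, 6, 6, 6, 6, 7, 7, 7, 7, 7]

pivot = v[10] = 6; i = -1
j=0: v[0]=6 ≤ 6 → i=0, swap v[0],v[0] (no change) → [6, 6, 7, 7, 6, 6, 7, 7, 7, 6, 6]
j=1: v[1]=6 ≤ 6 → i=1, swap v[1],v[1] (no change) → [6, 6, 7, 7, 6, 6, 7, 7, 7, 6, 6]
j=2: v[2]=7 > 6 → no swap
j=3: v[3]=7 > 6 → no swap
j=4: v[4]=6 ≤ 6 → i=2, swap v[2],v[4] → [6, 6, 6, 7, 7, 6, 7, 7, 7, 6, 6]
j=5: v[5]=6 ≤ 6 → i=3, swap v[3],v[5] → [6, 6, 6, 6, 7, 7, 7, 7, 7, 6, 6]
j=6: v[6]=7 > 6 → no swap
j=7: v[7]=7 > 6 → no swap
j=8: v[8]=7 > 6 → no swap
j=9: v[9]=6 ≤ 6 → i=4, swap v[4],v[9] → [6, 6, 6, 6, 6, 7, 7, 7, 7, 7, 6]
final swap v[5],v[10] → [6, 6, 6, 6, 6, 6, 7, 7, 7, 7, 7]; return 5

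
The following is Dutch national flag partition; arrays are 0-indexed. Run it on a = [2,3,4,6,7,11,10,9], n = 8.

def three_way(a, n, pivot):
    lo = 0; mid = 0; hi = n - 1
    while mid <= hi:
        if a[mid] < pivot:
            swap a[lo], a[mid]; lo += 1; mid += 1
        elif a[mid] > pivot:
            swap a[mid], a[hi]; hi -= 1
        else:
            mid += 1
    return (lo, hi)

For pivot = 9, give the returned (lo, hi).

pivot = 9; lo=0, mid=0, hi=7
a[mid]=2<9: swap a[0],a[0]; lo=1,mid=1 → [2,3,4,6,7,11,10,9]
a[mid]=3<9: swap a[1],a[1]; lo=2,mid=2 → [2,3,4,6,7,11,10,9]
a[mid]=4<9: swap a[2],a[2]; lo=3,mid=3 → [2,3,4,6,7,11,10,9]
a[mid]=6<9: swap a[3],a[3]; lo=4,mid=4 → [2,3,4,6,7,11,10,9]
a[mid]=7<9: swap a[4],a[4]; lo=5,mid=5 → [2,3,4,6,7,11,10,9]
a[mid]=11>9: swap a[5],a[7]; hi=6 → [2,3,4,6,7,9,10,11]
a[mid]=9=9: mid=6
a[mid]=10>9: swap a[6],a[6]; hi=5 → [2,3,4,6,7,9,10,11]
end: lo=5, hi=5; a = [2,3,4,6,7,9,10,11]

(5, 5)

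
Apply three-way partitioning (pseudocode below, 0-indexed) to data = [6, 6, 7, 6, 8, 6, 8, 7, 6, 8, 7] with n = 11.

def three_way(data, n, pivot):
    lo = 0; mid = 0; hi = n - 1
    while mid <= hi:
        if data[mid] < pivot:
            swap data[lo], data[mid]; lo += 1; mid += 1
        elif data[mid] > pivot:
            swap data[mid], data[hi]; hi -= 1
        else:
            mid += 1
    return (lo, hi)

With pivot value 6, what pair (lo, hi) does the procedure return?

lo=0 mid=0 hi=10
6=6: mid=1
6=6: mid=2
7>6: swap(2,10), hi=9 ⇒ [6, 6, 7, 6, 8, 6, 8, 7, 6, 8, 7]
7>6: swap(2,9), hi=8 ⇒ [6, 6, 8, 6, 8, 6, 8, 7, 6, 7, 7]
8>6: swap(2,8), hi=7 ⇒ [6, 6, 6, 6, 8, 6, 8, 7, 8, 7, 7]
6=6: mid=3
6=6: mid=4
8>6: swap(4,7), hi=6 ⇒ [6, 6, 6, 6, 7, 6, 8, 8, 8, 7, 7]
7>6: swap(4,6), hi=5 ⇒ [6, 6, 6, 6, 8, 6, 7, 8, 8, 7, 7]
8>6: swap(4,5), hi=4 ⇒ [6, 6, 6, 6, 6, 8, 7, 8, 8, 7, 7]
6=6: mid=5
done. lo=0 hi=4; data=[6, 6, 6, 6, 6, 8, 7, 8, 8, 7, 7]

(0, 4)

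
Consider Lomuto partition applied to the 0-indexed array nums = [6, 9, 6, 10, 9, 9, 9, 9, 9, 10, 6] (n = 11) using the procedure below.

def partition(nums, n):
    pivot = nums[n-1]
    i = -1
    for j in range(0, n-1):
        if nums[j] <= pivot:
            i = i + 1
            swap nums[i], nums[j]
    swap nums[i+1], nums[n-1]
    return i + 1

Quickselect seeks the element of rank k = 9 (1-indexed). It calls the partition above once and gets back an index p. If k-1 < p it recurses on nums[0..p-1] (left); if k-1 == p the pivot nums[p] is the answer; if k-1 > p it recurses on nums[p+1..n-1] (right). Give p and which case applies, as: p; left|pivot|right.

2; right

pivot = nums[10] = 6; i = -1
j=0: nums[0]=6 ≤ 6 → i=0, swap nums[0],nums[0] (no change) → [6, 9, 6, 10, 9, 9, 9, 9, 9, 10, 6]
j=1: nums[1]=9 > 6 → no swap
j=2: nums[2]=6 ≤ 6 → i=1, swap nums[1],nums[2] → [6, 6, 9, 10, 9, 9, 9, 9, 9, 10, 6]
j=3: nums[3]=10 > 6 → no swap
j=4: nums[4]=9 > 6 → no swap
j=5: nums[5]=9 > 6 → no swap
j=6: nums[6]=9 > 6 → no swap
j=7: nums[7]=9 > 6 → no swap
j=8: nums[8]=9 > 6 → no swap
j=9: nums[9]=10 > 6 → no swap
final swap nums[2],nums[10] → [6, 6, 6, 10, 9, 9, 9, 9, 9, 10, 9]; return 2
p = 2; k-1 = 8 > 2 ⇒ right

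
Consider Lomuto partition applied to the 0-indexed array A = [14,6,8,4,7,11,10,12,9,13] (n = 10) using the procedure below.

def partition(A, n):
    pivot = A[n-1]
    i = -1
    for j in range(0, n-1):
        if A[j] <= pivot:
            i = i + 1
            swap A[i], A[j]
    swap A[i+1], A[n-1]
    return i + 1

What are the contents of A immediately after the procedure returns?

[6,8,4,7,11,10,12,9,13,14]

pivot = A[9] = 13; i = -1
j=0: A[0]=14 > 13 → no swap
j=1: A[1]=6 ≤ 13 → i=0, swap A[0],A[1] → [6,14,8,4,7,11,10,12,9,13]
j=2: A[2]=8 ≤ 13 → i=1, swap A[1],A[2] → [6,8,14,4,7,11,10,12,9,13]
j=3: A[3]=4 ≤ 13 → i=2, swap A[2],A[3] → [6,8,4,14,7,11,10,12,9,13]
j=4: A[4]=7 ≤ 13 → i=3, swap A[3],A[4] → [6,8,4,7,14,11,10,12,9,13]
j=5: A[5]=11 ≤ 13 → i=4, swap A[4],A[5] → [6,8,4,7,11,14,10,12,9,13]
j=6: A[6]=10 ≤ 13 → i=5, swap A[5],A[6] → [6,8,4,7,11,10,14,12,9,13]
j=7: A[7]=12 ≤ 13 → i=6, swap A[6],A[7] → [6,8,4,7,11,10,12,14,9,13]
j=8: A[8]=9 ≤ 13 → i=7, swap A[7],A[8] → [6,8,4,7,11,10,12,9,14,13]
final swap A[8],A[9] → [6,8,4,7,11,10,12,9,13,14]; return 8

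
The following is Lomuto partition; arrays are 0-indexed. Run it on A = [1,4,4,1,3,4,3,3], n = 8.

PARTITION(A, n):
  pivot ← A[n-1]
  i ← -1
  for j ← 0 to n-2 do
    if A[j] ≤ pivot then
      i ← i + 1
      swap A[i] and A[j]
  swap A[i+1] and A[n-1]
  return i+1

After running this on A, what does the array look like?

pivot = A[7] = 3; i = -1
j=0: A[0]=1 ≤ 3 → i=0, swap A[0],A[0] (no change) → [1,4,4,1,3,4,3,3]
j=1: A[1]=4 > 3 → no swap
j=2: A[2]=4 > 3 → no swap
j=3: A[3]=1 ≤ 3 → i=1, swap A[1],A[3] → [1,1,4,4,3,4,3,3]
j=4: A[4]=3 ≤ 3 → i=2, swap A[2],A[4] → [1,1,3,4,4,4,3,3]
j=5: A[5]=4 > 3 → no swap
j=6: A[6]=3 ≤ 3 → i=3, swap A[3],A[6] → [1,1,3,3,4,4,4,3]
final swap A[4],A[7] → [1,1,3,3,3,4,4,4]; return 4

[1,1,3,3,3,4,4,4]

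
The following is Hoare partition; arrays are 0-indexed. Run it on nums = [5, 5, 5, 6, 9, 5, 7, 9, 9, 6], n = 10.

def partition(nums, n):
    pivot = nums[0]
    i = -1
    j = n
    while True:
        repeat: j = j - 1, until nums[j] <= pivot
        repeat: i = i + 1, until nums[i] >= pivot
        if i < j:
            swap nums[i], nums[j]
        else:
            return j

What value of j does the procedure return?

pivot=5
j stops at 5 (5), i stops at 0 (5); swap ⇒ [5, 5, 5, 6, 9, 5, 7, 9, 9, 6]
j stops at 2 (5), i stops at 1 (5); swap ⇒ [5, 5, 5, 6, 9, 5, 7, 9, 9, 6]
j stops at 1, i stops at 2; i≥j ⇒ return 1. nums=[5, 5, 5, 6, 9, 5, 7, 9, 9, 6]

1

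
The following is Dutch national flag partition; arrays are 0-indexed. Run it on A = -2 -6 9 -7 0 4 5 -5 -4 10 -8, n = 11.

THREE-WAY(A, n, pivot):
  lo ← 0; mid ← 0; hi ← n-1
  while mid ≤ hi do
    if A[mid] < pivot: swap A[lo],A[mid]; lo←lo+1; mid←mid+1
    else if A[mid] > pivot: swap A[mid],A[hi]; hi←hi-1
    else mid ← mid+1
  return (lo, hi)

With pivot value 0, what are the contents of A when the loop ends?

-2 -6 -8 -7 -4 -5 0 5 10 4 9

pivot = 0; lo=0, mid=0, hi=10
A[mid]=-2<0: swap A[0],A[0]; lo=1,mid=1 → -2 -6 9 -7 0 4 5 -5 -4 10 -8
A[mid]=-6<0: swap A[1],A[1]; lo=2,mid=2 → -2 -6 9 -7 0 4 5 -5 -4 10 -8
A[mid]=9>0: swap A[2],A[10]; hi=9 → -2 -6 -8 -7 0 4 5 -5 -4 10 9
A[mid]=-8<0: swap A[2],A[2]; lo=3,mid=3 → -2 -6 -8 -7 0 4 5 -5 -4 10 9
A[mid]=-7<0: swap A[3],A[3]; lo=4,mid=4 → -2 -6 -8 -7 0 4 5 -5 -4 10 9
A[mid]=0=0: mid=5
A[mid]=4>0: swap A[5],A[9]; hi=8 → -2 -6 -8 -7 0 10 5 -5 -4 4 9
A[mid]=10>0: swap A[5],A[8]; hi=7 → -2 -6 -8 -7 0 -4 5 -5 10 4 9
A[mid]=-4<0: swap A[4],A[5]; lo=5,mid=6 → -2 -6 -8 -7 -4 0 5 -5 10 4 9
A[mid]=5>0: swap A[6],A[7]; hi=6 → -2 -6 -8 -7 -4 0 -5 5 10 4 9
A[mid]=-5<0: swap A[5],A[6]; lo=6,mid=7 → -2 -6 -8 -7 -4 -5 0 5 10 4 9
end: lo=6, hi=6; A = -2 -6 -8 -7 -4 -5 0 5 10 4 9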